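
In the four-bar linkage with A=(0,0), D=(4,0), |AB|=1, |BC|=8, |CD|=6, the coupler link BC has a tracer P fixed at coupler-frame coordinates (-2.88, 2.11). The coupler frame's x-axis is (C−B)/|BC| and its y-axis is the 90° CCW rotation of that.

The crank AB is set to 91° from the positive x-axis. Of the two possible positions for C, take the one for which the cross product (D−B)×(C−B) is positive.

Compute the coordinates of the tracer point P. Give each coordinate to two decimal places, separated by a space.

-3.58 1.20

A=(0,0), D=(4.00,0)
B = A + 1.00·(cos91°, sin91°) = (-0.0175, 0.9998)
|BD| = 4.1400
circle(B,8.00) ∩ circle(D,6.00): a=5.4516, h=5.8549
  candidates: C₊=(6.6868,5.3648) cross=24.239; C₋=(3.8588,-5.9983) cross=-24.239
  mode + wants cross > 0 → take C=(6.6868,5.3648) (cross=24.239)
ex = (C−B)/|BC| = (0.8380,0.5456); ey = (-0.5456,0.8380)
P = B + -2.88·ex + 2.11·ey = (-3.5822,1.1967)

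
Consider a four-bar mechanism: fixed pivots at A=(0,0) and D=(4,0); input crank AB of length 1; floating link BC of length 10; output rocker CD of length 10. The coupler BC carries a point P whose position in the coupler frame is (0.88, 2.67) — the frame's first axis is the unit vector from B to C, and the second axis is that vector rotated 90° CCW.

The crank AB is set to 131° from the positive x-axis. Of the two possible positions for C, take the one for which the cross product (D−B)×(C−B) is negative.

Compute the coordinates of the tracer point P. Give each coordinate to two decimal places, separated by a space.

A=(0,0), D=(4.00,0)
B = A + 1.00·(cos131°, sin131°) = (-0.6561, 0.7547)
|BD| = 4.7168
circle(B,10.00) ∩ circle(D,10.00): a=2.3584, h=9.7179
  candidates: C₊=(3.2269,9.9701) cross=45.838; C₋=(0.1171,-9.2154) cross=-45.838
  mode - wants cross < 0 → take C=(0.1171,-9.2154) (cross=-45.838)
ex = (C−B)/|BC| = (0.0773,-0.9970); ey = (0.9970,0.0773)
P = B + 0.88·ex + 2.67·ey = (2.0740,0.0838)

2.07 0.08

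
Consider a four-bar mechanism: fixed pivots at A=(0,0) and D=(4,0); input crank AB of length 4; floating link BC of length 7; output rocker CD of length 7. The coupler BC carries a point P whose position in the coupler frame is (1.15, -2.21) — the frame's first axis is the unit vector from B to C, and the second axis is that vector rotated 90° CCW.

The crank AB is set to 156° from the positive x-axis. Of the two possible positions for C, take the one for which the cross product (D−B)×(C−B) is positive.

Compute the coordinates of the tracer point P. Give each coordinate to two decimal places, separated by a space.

-1.29 0.84

A=(0,0), D=(4.00,0)
B = A + 4.00·(cos156°, sin156°) = (-3.6542, 1.6269)
|BD| = 7.8252
circle(B,7.00) ∩ circle(D,7.00): a=3.9126, h=5.8044
  candidates: C₊=(1.3797,6.4911) cross=45.421; C₋=(-1.0339,-4.8641) cross=-45.421
  mode + wants cross > 0 → take C=(1.3797,6.4911) (cross=45.421)
ex = (C−B)/|BC| = (0.7191,0.6949); ey = (-0.6949,0.7191)
P = B + 1.15·ex + -2.21·ey = (-1.2915,0.8368)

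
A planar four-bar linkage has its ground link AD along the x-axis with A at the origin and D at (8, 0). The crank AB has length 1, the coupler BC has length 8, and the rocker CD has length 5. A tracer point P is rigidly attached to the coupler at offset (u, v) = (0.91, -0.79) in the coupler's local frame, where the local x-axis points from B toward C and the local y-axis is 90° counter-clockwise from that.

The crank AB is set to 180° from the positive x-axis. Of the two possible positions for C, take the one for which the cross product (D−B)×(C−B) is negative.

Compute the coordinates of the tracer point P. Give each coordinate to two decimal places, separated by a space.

A=(0,0), D=(8.00,0)
B = A + 1.00·(cos180°, sin180°) = (-1.0000, 0.0000)
|BD| = 9.0000
circle(B,8.00) ∩ circle(D,5.00): a=6.6667, h=4.4222
  candidates: C₊=(5.6667,4.4222) cross=39.799; C₋=(5.6667,-4.4222) cross=-39.799
  mode - wants cross < 0 → take C=(5.6667,-4.4222) (cross=-39.799)
ex = (C−B)/|BC| = (0.8333,-0.5528); ey = (0.5528,0.8333)
P = B + 0.91·ex + -0.79·ey = (-0.6784,-1.1614)

-0.68 -1.16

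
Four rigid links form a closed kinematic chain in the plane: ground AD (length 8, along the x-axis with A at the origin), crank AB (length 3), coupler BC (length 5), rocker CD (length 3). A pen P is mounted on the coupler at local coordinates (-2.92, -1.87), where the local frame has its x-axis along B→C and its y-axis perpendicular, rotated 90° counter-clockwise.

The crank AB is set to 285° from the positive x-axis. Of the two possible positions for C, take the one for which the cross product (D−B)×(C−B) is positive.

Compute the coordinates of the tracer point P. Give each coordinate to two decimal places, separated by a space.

-0.70 -6.04

A=(0,0), D=(8.00,0)
B = A + 3.00·(cos285°, sin285°) = (0.7765, -2.8978)
|BD| = 7.7831
circle(B,5.00) ∩ circle(D,3.00): a=4.9194, h=0.8940
  candidates: C₊=(5.0093,-0.2364) cross=6.958; C₋=(5.6751,-1.8960) cross=-6.958
  mode + wants cross > 0 → take C=(5.0093,-0.2364) (cross=6.958)
ex = (C−B)/|BC| = (0.8466,0.5323); ey = (-0.5323,0.8466)
P = B + -2.92·ex + -1.87·ey = (-0.7002,-6.0351)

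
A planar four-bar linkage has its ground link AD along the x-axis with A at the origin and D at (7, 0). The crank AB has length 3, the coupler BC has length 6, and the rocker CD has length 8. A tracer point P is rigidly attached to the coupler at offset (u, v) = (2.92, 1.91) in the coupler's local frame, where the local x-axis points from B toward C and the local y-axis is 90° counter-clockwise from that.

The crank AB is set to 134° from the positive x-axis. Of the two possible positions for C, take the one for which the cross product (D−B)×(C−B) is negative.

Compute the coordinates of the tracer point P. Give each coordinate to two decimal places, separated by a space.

A=(0,0), D=(7.00,0)
B = A + 3.00·(cos134°, sin134°) = (-2.0840, 2.1580)
|BD| = 9.3368
circle(B,6.00) ∩ circle(D,8.00): a=3.1690, h=5.0949
  candidates: C₊=(2.1768,6.3825) cross=47.570; C₋=(-0.1784,-3.5313) cross=-47.570
  mode - wants cross < 0 → take C=(-0.1784,-3.5313) (cross=-47.570)
ex = (C−B)/|BC| = (0.3176,-0.9482); ey = (0.9482,0.3176)
P = B + 2.92·ex + 1.91·ey = (0.6545,-0.0042)

0.65 -0.00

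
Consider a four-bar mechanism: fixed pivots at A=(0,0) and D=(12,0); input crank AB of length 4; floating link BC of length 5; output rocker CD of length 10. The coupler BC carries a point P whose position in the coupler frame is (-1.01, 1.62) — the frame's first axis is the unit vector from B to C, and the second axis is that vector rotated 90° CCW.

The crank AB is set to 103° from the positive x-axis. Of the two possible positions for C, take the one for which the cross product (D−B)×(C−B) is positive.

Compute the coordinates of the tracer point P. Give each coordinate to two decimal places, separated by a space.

A=(0,0), D=(12.00,0)
B = A + 4.00·(cos103°, sin103°) = (-0.8998, 3.8975)
|BD| = 13.4757
circle(B,5.00) ∩ circle(D,10.00): a=3.9551, h=3.0590
  candidates: C₊=(3.7710,5.6818) cross=41.222; C₋=(2.0015,-0.1747) cross=-41.222
  mode + wants cross > 0 → take C=(3.7710,5.6818) (cross=41.222)
ex = (C−B)/|BC| = (0.9342,0.3569); ey = (-0.3569,0.9342)
P = B + -1.01·ex + 1.62·ey = (-2.4214,5.0504)

-2.42 5.05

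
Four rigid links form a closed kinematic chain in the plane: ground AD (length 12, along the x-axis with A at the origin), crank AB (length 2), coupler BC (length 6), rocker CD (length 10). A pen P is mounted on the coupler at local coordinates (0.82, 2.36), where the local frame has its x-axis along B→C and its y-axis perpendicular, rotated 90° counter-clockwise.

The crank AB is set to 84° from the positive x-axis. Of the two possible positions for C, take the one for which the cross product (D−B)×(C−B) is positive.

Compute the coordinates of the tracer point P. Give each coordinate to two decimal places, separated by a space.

-0.96 4.20

A=(0,0), D=(12.00,0)
B = A + 2.00·(cos84°, sin84°) = (0.2091, 1.9890)
|BD| = 11.9575
circle(B,6.00) ∩ circle(D,10.00): a=3.3026, h=5.0093
  candidates: C₊=(4.2989,6.3791) cross=59.898; C₋=(2.6324,-3.4998) cross=-59.898
  mode + wants cross > 0 → take C=(4.2989,6.3791) (cross=59.898)
ex = (C−B)/|BC| = (0.6816,0.7317); ey = (-0.7317,0.6816)
P = B + 0.82·ex + 2.36·ey = (-0.9588,4.1977)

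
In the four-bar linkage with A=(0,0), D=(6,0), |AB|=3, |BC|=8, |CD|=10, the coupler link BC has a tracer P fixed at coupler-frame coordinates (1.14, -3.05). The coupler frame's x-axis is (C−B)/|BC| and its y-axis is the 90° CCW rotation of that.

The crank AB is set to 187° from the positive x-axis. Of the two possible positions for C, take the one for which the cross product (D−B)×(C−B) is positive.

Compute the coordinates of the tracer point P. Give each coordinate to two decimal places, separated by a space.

A=(0,0), D=(6.00,0)
B = A + 3.00·(cos187°, sin187°) = (-2.9776, -0.3656)
|BD| = 8.9851
circle(B,8.00) ∩ circle(D,10.00): a=2.4892, h=7.6029
  candidates: C₊=(-0.7998,7.3323) cross=68.312; C₋=(-0.1811,-7.8609) cross=-68.312
  mode + wants cross > 0 → take C=(-0.7998,7.3323) (cross=68.312)
ex = (C−B)/|BC| = (0.2722,0.9622); ey = (-0.9622,0.2722)
P = B + 1.14·ex + -3.05·ey = (0.2675,-0.0989)

0.27 -0.10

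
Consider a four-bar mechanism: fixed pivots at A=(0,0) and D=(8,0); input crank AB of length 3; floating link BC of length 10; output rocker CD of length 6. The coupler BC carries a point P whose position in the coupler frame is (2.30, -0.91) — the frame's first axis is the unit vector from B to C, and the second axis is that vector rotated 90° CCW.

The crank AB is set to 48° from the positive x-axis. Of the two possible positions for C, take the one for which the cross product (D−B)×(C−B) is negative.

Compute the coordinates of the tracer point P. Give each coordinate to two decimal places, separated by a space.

A=(0,0), D=(8.00,0)
B = A + 3.00·(cos48°, sin48°) = (2.0074, 2.2294)
|BD| = 6.3939
circle(B,10.00) ∩ circle(D,6.00): a=8.2017, h=5.7212
  candidates: C₊=(11.6893,4.7317) cross=36.580; C₋=(7.6995,-5.9925) cross=-36.580
  mode - wants cross < 0 → take C=(7.6995,-5.9925) (cross=-36.580)
ex = (C−B)/|BC| = (0.5692,-0.8222); ey = (0.8222,0.5692)
P = B + 2.30·ex + -0.91·ey = (2.5684,-0.1796)

2.57 -0.18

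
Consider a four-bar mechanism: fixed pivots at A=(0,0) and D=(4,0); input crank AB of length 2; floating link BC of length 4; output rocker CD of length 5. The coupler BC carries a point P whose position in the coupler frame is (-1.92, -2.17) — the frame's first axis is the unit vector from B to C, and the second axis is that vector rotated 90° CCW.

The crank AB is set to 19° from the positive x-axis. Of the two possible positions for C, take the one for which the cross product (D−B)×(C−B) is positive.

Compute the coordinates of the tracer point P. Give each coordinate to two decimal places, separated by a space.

A=(0,0), D=(4.00,0)
B = A + 2.00·(cos19°, sin19°) = (1.8910, 0.6511)
|BD| = 2.2072
circle(B,4.00) ∩ circle(D,5.00): a=-0.9352, h=3.8891
  candidates: C₊=(2.1448,4.6431) cross=8.584; C₋=(-0.1499,-2.7890) cross=-8.584
  mode + wants cross > 0 → take C=(2.1448,4.6431) (cross=8.584)
ex = (C−B)/|BC| = (0.0634,0.9980); ey = (-0.9980,0.0634)
P = B + -1.92·ex + -2.17·ey = (3.9349,-1.4027)

3.93 -1.40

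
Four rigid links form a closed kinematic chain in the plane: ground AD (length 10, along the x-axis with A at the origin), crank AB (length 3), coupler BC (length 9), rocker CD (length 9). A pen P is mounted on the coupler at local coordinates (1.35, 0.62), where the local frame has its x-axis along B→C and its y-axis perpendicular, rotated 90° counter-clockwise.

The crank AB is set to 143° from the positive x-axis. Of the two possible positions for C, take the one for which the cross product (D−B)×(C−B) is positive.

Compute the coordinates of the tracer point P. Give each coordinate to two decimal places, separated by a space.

-1.70 3.12

A=(0,0), D=(10.00,0)
B = A + 3.00·(cos143°, sin143°) = (-2.3959, 1.8054)
|BD| = 12.5267
circle(B,9.00) ∩ circle(D,9.00): a=6.2633, h=6.4630
  candidates: C₊=(4.7335,7.2983) cross=80.960; C₋=(2.8705,-5.4928) cross=-80.960
  mode + wants cross > 0 → take C=(4.7335,7.2983) (cross=80.960)
ex = (C−B)/|BC| = (0.7922,0.6103); ey = (-0.6103,0.7922)
P = B + 1.35·ex + 0.62·ey = (-1.7049,3.1205)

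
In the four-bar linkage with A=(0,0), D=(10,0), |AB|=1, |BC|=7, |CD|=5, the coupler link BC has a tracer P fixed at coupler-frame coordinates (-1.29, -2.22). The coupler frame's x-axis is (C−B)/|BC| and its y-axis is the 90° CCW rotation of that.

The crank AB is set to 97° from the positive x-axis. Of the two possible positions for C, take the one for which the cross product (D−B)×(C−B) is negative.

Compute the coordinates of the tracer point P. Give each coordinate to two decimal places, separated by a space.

-2.39 -0.20

A=(0,0), D=(10.00,0)
B = A + 1.00·(cos97°, sin97°) = (-0.1219, 0.9925)
|BD| = 10.1704
circle(B,7.00) ∩ circle(D,5.00): a=6.2651, h=3.1223
  candidates: C₊=(6.4180,3.4885) cross=31.755; C₋=(5.8086,-2.7262) cross=-31.755
  mode - wants cross < 0 → take C=(5.8086,-2.7262) (cross=-31.755)
ex = (C−B)/|BC| = (0.8472,-0.5313); ey = (0.5313,0.8472)
P = B + -1.29·ex + -2.22·ey = (-2.3942,-0.2029)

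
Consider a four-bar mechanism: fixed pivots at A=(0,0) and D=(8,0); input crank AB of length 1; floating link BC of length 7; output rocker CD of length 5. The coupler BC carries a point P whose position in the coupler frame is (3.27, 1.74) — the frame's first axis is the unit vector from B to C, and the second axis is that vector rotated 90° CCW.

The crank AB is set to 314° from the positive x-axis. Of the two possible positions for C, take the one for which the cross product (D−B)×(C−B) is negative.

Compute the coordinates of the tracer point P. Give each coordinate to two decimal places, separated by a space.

4.37 -1.18

A=(0,0), D=(8.00,0)
B = A + 1.00·(cos314°, sin314°) = (0.6947, -0.7193)
|BD| = 7.3407
circle(B,7.00) ∩ circle(D,5.00): a=5.3051, h=4.5669
  candidates: C₊=(5.5267,4.3454) cross=33.524; C₋=(6.4217,-4.7444) cross=-33.524
  mode - wants cross < 0 → take C=(6.4217,-4.7444) (cross=-33.524)
ex = (C−B)/|BC| = (0.8182,-0.5750); ey = (0.5750,0.8182)
P = B + 3.27·ex + 1.74·ey = (4.3705,-1.1760)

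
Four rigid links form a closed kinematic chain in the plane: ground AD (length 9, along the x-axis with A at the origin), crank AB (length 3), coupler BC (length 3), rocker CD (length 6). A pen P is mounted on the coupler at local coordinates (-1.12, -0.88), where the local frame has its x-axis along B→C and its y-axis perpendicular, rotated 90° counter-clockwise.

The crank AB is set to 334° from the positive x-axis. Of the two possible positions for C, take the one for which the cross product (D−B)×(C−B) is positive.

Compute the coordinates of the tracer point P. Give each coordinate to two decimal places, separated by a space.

A=(0,0), D=(9.00,0)
B = A + 3.00·(cos334°, sin334°) = (2.6964, -1.3151)
|BD| = 6.4393
circle(B,3.00) ∩ circle(D,6.00): a=1.1232, h=2.7818
  candidates: C₊=(3.2278,1.6375) cross=17.913; C₋=(4.3640,-3.8089) cross=-17.913
  mode + wants cross > 0 → take C=(3.2278,1.6375) (cross=17.913)
ex = (C−B)/|BC| = (0.1771,0.9842); ey = (-0.9842,0.1771)
P = B + -1.12·ex + -0.88·ey = (3.3641,-2.5733)

3.36 -2.57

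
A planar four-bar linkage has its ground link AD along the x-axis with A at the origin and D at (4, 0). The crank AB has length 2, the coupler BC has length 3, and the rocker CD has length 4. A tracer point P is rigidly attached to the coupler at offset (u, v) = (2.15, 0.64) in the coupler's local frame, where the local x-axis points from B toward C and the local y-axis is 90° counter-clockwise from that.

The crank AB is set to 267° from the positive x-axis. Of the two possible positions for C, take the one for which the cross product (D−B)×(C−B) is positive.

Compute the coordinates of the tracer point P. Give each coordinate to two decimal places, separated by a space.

-0.58 0.20

A=(0,0), D=(4.00,0)
B = A + 2.00·(cos267°, sin267°) = (-0.1047, -1.9973)
|BD| = 4.5648
circle(B,3.00) ∩ circle(D,4.00): a=1.5157, h=2.5890
  candidates: C₊=(0.1254,0.9939) cross=11.818; C₋=(2.3910,-3.6621) cross=-11.818
  mode + wants cross > 0 → take C=(0.1254,0.9939) (cross=11.818)
ex = (C−B)/|BC| = (0.0767,0.9971); ey = (-0.9971,0.0767)
P = B + 2.15·ex + 0.64·ey = (-0.5779,0.1955)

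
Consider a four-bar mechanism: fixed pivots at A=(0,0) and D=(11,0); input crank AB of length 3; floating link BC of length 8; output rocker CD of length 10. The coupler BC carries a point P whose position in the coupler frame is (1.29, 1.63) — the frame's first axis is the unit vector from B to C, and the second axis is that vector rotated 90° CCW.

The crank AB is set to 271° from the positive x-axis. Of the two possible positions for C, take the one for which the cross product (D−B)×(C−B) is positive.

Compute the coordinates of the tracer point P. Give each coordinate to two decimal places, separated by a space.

A=(0,0), D=(11.00,0)
B = A + 3.00·(cos271°, sin271°) = (0.0524, -2.9995)
|BD| = 11.3511
circle(B,8.00) ∩ circle(D,10.00): a=4.0898, h=6.8756
  candidates: C₊=(2.1799,4.7124) cross=78.045; C₋=(5.8137,-8.5500) cross=-78.045
  mode + wants cross > 0 → take C=(2.1799,4.7124) (cross=78.045)
ex = (C−B)/|BC| = (0.2659,0.9640); ey = (-0.9640,0.2659)
P = B + 1.29·ex + 1.63·ey = (-1.1759,-1.3225)

-1.18 -1.32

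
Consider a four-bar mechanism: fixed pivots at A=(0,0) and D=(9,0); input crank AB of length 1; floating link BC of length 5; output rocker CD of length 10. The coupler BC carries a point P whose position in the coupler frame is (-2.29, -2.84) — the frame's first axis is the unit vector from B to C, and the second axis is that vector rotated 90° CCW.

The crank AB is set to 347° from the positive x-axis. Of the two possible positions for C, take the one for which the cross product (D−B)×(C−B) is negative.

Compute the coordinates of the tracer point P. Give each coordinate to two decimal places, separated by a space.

A=(0,0), D=(9.00,0)
B = A + 1.00·(cos347°, sin347°) = (0.9744, -0.2250)
|BD| = 8.0288
circle(B,5.00) ∩ circle(D,10.00): a=-0.6563, h=4.9567
  candidates: C₊=(0.1794,4.7115) cross=39.797; C₋=(0.4572,-5.1981) cross=-39.797
  mode - wants cross < 0 → take C=(0.4572,-5.1981) (cross=-39.797)
ex = (C−B)/|BC| = (-0.1034,-0.9946); ey = (0.9946,-0.1034)
P = B + -2.29·ex + -2.84·ey = (-1.6135,2.3465)

-1.61 2.35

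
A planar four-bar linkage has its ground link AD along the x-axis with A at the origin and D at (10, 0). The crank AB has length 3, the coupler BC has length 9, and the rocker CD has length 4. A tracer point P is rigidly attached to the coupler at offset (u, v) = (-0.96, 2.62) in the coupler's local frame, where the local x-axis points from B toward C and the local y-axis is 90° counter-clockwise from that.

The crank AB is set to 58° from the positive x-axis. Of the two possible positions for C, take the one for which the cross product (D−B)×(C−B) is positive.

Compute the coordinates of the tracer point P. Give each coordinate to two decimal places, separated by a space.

0.23 4.98

A=(0,0), D=(10.00,0)
B = A + 3.00·(cos58°, sin58°) = (1.5898, 2.5441)
|BD| = 8.7866
circle(B,9.00) ∩ circle(D,4.00): a=8.0921, h=3.9392
  candidates: C₊=(10.4758,3.9716) cross=34.613; C₋=(8.1946,-3.5694) cross=-34.613
  mode + wants cross > 0 → take C=(10.4758,3.9716) (cross=34.613)
ex = (C−B)/|BC| = (0.9873,0.1586); ey = (-0.1586,0.9873)
P = B + -0.96·ex + 2.62·ey = (0.2264,4.9787)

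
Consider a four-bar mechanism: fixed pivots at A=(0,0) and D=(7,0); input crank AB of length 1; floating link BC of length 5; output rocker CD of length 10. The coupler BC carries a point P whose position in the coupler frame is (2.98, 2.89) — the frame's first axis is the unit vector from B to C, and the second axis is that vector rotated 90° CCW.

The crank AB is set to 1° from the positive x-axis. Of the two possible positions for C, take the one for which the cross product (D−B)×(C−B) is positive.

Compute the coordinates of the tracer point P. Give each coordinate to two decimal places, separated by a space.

A=(0,0), D=(7.00,0)
B = A + 1.00·(cos1°, sin1°) = (0.9998, 0.0175)
|BD| = 6.0002
circle(B,5.00) ∩ circle(D,10.00): a=-3.2497, h=3.7999
  candidates: C₊=(-2.2388,3.8268) cross=22.800; C₋=(-2.2609,-3.7730) cross=-22.800
  mode + wants cross > 0 → take C=(-2.2388,3.8268) (cross=22.800)
ex = (C−B)/|BC| = (-0.6477,0.7619); ey = (-0.7619,-0.6477)
P = B + 2.98·ex + 2.89·ey = (-3.1322,0.4159)

-3.13 0.42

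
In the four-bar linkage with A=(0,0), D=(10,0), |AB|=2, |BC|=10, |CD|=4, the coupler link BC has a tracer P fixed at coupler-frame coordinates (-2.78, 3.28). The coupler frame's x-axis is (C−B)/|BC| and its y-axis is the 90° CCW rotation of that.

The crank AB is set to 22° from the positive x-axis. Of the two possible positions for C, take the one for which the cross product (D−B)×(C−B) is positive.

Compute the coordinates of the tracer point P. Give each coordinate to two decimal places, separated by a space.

A=(0,0), D=(10.00,0)
B = A + 2.00·(cos22°, sin22°) = (1.8544, 0.7492)
|BD| = 8.1800
circle(B,10.00) ∩ circle(D,4.00): a=9.2245, h=3.8612
  candidates: C₊=(11.3937,3.7493) cross=31.585; C₋=(10.6864,-3.9407) cross=-31.585
  mode + wants cross > 0 → take C=(11.3937,3.7493) (cross=31.585)
ex = (C−B)/|BC| = (0.9539,0.3000); ey = (-0.3000,0.9539)
P = B + -2.78·ex + 3.28·ey = (-1.7816,3.0441)

-1.78 3.04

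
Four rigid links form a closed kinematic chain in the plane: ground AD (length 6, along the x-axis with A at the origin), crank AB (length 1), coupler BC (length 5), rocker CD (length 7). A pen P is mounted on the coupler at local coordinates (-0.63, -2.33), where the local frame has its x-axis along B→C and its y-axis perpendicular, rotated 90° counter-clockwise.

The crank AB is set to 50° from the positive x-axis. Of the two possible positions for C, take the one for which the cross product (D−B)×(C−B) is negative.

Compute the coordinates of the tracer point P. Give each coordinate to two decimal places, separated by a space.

A=(0,0), D=(6.00,0)
B = A + 1.00·(cos50°, sin50°) = (0.6428, 0.7660)
|BD| = 5.4117
circle(B,5.00) ∩ circle(D,7.00): a=0.4884, h=4.9761
  candidates: C₊=(1.8307,5.6229) cross=26.929; C₋=(0.4219,-4.2291) cross=-26.929
  mode - wants cross < 0 → take C=(0.4219,-4.2291) (cross=-26.929)
ex = (C−B)/|BC| = (-0.0442,-0.9990); ey = (0.9990,-0.0442)
P = B + -0.63·ex + -2.33·ey = (-1.6571,1.4984)

-1.66 1.50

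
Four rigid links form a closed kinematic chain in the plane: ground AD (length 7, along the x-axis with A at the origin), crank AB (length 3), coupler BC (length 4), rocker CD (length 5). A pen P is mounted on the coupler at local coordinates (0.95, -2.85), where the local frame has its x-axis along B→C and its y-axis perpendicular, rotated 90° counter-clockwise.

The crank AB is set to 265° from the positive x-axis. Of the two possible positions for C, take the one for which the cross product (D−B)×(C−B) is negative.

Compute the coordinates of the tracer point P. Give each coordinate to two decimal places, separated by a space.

0.14 -5.97

A=(0,0), D=(7.00,0)
B = A + 3.00·(cos265°, sin265°) = (-0.2615, -2.9886)
|BD| = 7.8524
circle(B,4.00) ∩ circle(D,5.00): a=3.3531, h=2.1809
  candidates: C₊=(2.0093,0.3044) cross=17.126; C₋=(3.6694,-3.7292) cross=-17.126
  mode - wants cross < 0 → take C=(3.6694,-3.7292) (cross=-17.126)
ex = (C−B)/|BC| = (0.9827,-0.1852); ey = (0.1852,0.9827)
P = B + 0.95·ex + -2.85·ey = (0.1444,-5.9652)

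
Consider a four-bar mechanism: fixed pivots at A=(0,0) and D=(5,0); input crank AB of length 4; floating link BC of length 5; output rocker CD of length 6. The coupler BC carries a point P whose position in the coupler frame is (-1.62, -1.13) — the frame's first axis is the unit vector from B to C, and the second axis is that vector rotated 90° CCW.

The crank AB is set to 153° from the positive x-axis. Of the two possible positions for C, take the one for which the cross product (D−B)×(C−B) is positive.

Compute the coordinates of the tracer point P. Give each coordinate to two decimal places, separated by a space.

A=(0,0), D=(5.00,0)
B = A + 4.00·(cos153°, sin153°) = (-3.5640, 1.8160)
|BD| = 8.7544
circle(B,5.00) ∩ circle(D,6.00): a=3.7490, h=3.3084
  candidates: C₊=(0.7897,4.2747) cross=28.963; C₋=(-0.5829,-2.1981) cross=-28.963
  mode + wants cross > 0 → take C=(0.7897,4.2747) (cross=28.963)
ex = (C−B)/|BC| = (0.8707,0.4917); ey = (-0.4917,0.8707)
P = B + -1.62·ex + -1.13·ey = (-4.4189,0.0354)

-4.42 0.04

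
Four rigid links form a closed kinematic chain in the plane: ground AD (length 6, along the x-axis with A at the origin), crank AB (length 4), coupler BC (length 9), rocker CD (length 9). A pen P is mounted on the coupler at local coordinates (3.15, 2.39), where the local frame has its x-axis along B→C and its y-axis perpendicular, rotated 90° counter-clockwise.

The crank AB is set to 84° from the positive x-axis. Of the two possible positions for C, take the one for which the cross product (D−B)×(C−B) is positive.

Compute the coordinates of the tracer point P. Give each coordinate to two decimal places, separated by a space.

1.81 7.68

A=(0,0), D=(6.00,0)
B = A + 4.00·(cos84°, sin84°) = (0.4181, 3.9781)
|BD| = 6.8544
circle(B,9.00) ∩ circle(D,9.00): a=3.4272, h=8.3219
  candidates: C₊=(8.0389,8.7660) cross=57.042; C₋=(-1.6207,-4.7879) cross=-57.042
  mode + wants cross > 0 → take C=(8.0389,8.7660) (cross=57.042)
ex = (C−B)/|BC| = (0.8467,0.5320); ey = (-0.5320,0.8467)
P = B + 3.15·ex + 2.39·ey = (1.8139,7.6776)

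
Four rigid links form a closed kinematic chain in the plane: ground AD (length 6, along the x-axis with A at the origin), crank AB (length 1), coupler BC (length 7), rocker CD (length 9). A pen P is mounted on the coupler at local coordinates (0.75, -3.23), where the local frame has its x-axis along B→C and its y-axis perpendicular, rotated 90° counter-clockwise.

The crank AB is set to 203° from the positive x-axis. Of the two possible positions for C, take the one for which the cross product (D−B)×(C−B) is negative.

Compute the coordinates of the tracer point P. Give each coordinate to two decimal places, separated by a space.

A=(0,0), D=(6.00,0)
B = A + 1.00·(cos203°, sin203°) = (-0.9205, -0.3907)
|BD| = 6.9315
circle(B,7.00) ∩ circle(D,9.00): a=1.1575, h=6.9036
  candidates: C₊=(-0.1540,6.5672) cross=47.853; C₋=(0.6243,-7.2181) cross=-47.853
  mode - wants cross < 0 → take C=(0.6243,-7.2181) (cross=-47.853)
ex = (C−B)/|BC| = (0.2207,-0.9753); ey = (0.9753,0.2207)
P = B + 0.75·ex + -3.23·ey = (-3.9054,-1.8350)

-3.91 -1.84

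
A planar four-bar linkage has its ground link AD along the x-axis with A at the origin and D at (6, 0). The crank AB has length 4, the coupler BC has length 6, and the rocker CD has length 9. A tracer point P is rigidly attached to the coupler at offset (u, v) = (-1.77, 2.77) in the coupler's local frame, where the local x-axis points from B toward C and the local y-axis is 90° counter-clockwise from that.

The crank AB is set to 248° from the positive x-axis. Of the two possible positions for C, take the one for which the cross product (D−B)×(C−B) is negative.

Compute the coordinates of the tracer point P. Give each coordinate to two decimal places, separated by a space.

-0.55 -0.56

A=(0,0), D=(6.00,0)
B = A + 4.00·(cos248°, sin248°) = (-1.4984, -3.7087)
|BD| = 8.3655
circle(B,6.00) ∩ circle(D,9.00): a=1.4931, h=5.8112
  candidates: C₊=(-2.7364,2.1622) cross=48.614; C₋=(2.4163,-8.2557) cross=-48.614
  mode - wants cross < 0 → take C=(2.4163,-8.2557) (cross=-48.614)
ex = (C−B)/|BC| = (0.6525,-0.7578); ey = (0.7578,0.6525)
P = B + -1.77·ex + 2.77·ey = (-0.5541,-0.5601)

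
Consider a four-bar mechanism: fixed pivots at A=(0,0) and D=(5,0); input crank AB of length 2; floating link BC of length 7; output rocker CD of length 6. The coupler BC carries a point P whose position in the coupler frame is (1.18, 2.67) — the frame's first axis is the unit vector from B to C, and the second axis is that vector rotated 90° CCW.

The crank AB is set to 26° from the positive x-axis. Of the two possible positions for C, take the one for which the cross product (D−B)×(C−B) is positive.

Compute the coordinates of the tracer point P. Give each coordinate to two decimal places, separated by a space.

0.81 3.62

A=(0,0), D=(5.00,0)
B = A + 2.00·(cos26°, sin26°) = (1.7976, 0.8767)
|BD| = 3.3203
circle(B,7.00) ∩ circle(D,6.00): a=3.6178, h=5.9926
  candidates: C₊=(6.8694,5.7013) cross=19.897; C₋=(3.7046,-5.8585) cross=-19.897
  mode + wants cross > 0 → take C=(6.8694,5.7013) (cross=19.897)
ex = (C−B)/|BC| = (0.7245,0.6892); ey = (-0.6892,0.7245)
P = B + 1.18·ex + 2.67·ey = (0.8123,3.6246)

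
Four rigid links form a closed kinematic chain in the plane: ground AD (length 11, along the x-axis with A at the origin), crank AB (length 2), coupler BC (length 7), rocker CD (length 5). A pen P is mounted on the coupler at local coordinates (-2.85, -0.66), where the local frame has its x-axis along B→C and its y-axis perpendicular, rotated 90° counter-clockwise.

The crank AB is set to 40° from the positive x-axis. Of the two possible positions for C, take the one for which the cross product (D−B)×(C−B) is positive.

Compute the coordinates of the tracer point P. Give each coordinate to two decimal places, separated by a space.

A=(0,0), D=(11.00,0)
B = A + 2.00·(cos40°, sin40°) = (1.5321, 1.2856)
|BD| = 9.5548
circle(B,7.00) ∩ circle(D,5.00): a=6.0333, h=3.5495
  candidates: C₊=(7.9881,3.9911) cross=33.915; C₋=(7.0330,-3.0434) cross=-33.915
  mode + wants cross > 0 → take C=(7.9881,3.9911) (cross=33.915)
ex = (C−B)/|BC| = (0.9223,0.3865); ey = (-0.3865,0.9223)
P = B + -2.85·ex + -0.66·ey = (-0.8413,-0.4247)

-0.84 -0.42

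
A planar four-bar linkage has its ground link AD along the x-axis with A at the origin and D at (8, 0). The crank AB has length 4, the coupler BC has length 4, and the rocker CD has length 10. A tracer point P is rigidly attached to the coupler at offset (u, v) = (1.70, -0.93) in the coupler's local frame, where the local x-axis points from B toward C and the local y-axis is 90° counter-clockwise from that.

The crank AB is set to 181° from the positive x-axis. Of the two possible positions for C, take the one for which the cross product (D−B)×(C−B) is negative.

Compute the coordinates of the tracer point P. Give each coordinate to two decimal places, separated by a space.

A=(0,0), D=(8.00,0)
B = A + 4.00·(cos181°, sin181°) = (-3.9994, -0.0698)
|BD| = 11.9996
circle(B,4.00) ∩ circle(D,10.00): a=2.4997, h=3.1228
  candidates: C₊=(-1.5179,3.0674) cross=37.472; C₋=(-1.4816,-3.1780) cross=-37.472
  mode - wants cross < 0 → take C=(-1.4816,-3.1780) (cross=-37.472)
ex = (C−B)/|BC| = (0.6295,-0.7770); ey = (0.7770,0.6295)
P = B + 1.70·ex + -0.93·ey = (-3.6520,-1.9762)

-3.65 -1.98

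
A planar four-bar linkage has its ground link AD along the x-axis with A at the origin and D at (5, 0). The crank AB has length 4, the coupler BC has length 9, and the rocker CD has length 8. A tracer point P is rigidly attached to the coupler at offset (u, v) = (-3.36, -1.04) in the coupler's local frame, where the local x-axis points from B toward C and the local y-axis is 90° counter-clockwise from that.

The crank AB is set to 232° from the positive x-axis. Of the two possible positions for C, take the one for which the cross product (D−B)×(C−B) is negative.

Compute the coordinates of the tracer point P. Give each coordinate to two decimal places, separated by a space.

A=(0,0), D=(5.00,0)
B = A + 4.00·(cos232°, sin232°) = (-2.4626, -3.1520)
|BD| = 8.1010
circle(B,9.00) ∩ circle(D,8.00): a=5.0998, h=7.4157
  candidates: C₊=(-0.6501,5.6636) cross=60.075; C₋=(5.1206,-7.9991) cross=-60.075
  mode - wants cross < 0 → take C=(5.1206,-7.9991) (cross=-60.075)
ex = (C−B)/|BC| = (0.8426,-0.5386); ey = (0.5386,0.8426)
P = B + -3.36·ex + -1.04·ey = (-5.8538,-2.2188)

-5.85 -2.22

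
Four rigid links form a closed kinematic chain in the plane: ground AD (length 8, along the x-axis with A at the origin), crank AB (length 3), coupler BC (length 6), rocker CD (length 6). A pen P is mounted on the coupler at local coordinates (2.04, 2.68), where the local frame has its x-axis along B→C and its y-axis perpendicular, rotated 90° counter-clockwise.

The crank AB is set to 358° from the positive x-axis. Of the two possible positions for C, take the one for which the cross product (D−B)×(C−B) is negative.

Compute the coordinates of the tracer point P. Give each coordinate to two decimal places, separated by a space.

A=(0,0), D=(8.00,0)
B = A + 3.00·(cos358°, sin358°) = (2.9982, -0.1047)
|BD| = 5.0029
circle(B,6.00) ∩ circle(D,6.00): a=2.5015, h=5.4537
  candidates: C₊=(5.3850,5.4001) cross=27.284; C₋=(5.6132,-5.5048) cross=-27.284
  mode - wants cross < 0 → take C=(5.6132,-5.5048) (cross=-27.284)
ex = (C−B)/|BC| = (0.4358,-0.9000); ey = (0.9000,0.4358)
P = B + 2.04·ex + 2.68·ey = (6.2994,-0.7727)

6.30 -0.77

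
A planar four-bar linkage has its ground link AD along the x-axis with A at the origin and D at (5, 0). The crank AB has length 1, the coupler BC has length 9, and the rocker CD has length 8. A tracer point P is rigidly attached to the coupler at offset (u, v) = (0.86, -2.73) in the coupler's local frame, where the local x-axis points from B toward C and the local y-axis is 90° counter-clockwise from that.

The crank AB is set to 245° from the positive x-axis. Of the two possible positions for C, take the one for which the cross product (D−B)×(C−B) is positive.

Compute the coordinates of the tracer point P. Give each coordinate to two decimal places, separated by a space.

2.44 -0.98

A=(0,0), D=(5.00,0)
B = A + 1.00·(cos245°, sin245°) = (-0.4226, -0.9063)
|BD| = 5.4978
circle(B,9.00) ∩ circle(D,8.00): a=4.2950, h=7.9091
  candidates: C₊=(2.5098,7.6026) cross=43.483; C₋=(5.1174,-7.9991) cross=-43.483
  mode + wants cross > 0 → take C=(2.5098,7.6026) (cross=43.483)
ex = (C−B)/|BC| = (0.3258,0.9454); ey = (-0.9454,0.3258)
P = B + 0.86·ex + -2.73·ey = (2.4386,-0.9827)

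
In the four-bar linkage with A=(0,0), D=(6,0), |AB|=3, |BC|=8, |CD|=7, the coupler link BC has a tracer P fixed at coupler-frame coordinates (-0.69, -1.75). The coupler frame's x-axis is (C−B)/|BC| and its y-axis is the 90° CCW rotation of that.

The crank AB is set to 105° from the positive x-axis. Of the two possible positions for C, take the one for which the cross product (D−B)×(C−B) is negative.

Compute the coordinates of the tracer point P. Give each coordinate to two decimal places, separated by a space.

A=(0,0), D=(6.00,0)
B = A + 3.00·(cos105°, sin105°) = (-0.7765, 2.8978)
|BD| = 7.3700
circle(B,8.00) ∩ circle(D,7.00): a=4.7027, h=6.4719
  candidates: C₊=(6.0921,6.9994) cross=47.698; C₋=(1.0028,-4.9019) cross=-47.698
  mode - wants cross < 0 → take C=(1.0028,-4.9019) (cross=-47.698)
ex = (C−B)/|BC| = (0.2224,-0.9750); ey = (0.9750,0.2224)
P = B + -0.69·ex + -1.75·ey = (-2.6361,3.1813)

-2.64 3.18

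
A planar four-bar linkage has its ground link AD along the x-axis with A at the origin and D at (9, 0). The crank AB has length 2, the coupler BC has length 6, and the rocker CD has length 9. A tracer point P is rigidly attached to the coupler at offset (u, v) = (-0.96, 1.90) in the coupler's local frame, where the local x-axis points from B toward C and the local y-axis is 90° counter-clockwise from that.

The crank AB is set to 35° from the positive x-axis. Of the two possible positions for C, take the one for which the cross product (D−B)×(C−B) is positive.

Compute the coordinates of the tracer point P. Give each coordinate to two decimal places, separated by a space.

A=(0,0), D=(9.00,0)
B = A + 2.00·(cos35°, sin35°) = (1.6383, 1.1472)
|BD| = 7.4505
circle(B,6.00) ∩ circle(D,9.00): a=0.7054, h=5.9584
  candidates: C₊=(3.2527,6.9259) cross=44.393; C₋=(1.4178,-4.8488) cross=-44.393
  mode + wants cross > 0 → take C=(3.2527,6.9259) (cross=44.393)
ex = (C−B)/|BC| = (0.2691,0.9631); ey = (-0.9631,0.2691)
P = B + -0.96·ex + 1.90·ey = (-0.4499,0.7338)

-0.45 0.73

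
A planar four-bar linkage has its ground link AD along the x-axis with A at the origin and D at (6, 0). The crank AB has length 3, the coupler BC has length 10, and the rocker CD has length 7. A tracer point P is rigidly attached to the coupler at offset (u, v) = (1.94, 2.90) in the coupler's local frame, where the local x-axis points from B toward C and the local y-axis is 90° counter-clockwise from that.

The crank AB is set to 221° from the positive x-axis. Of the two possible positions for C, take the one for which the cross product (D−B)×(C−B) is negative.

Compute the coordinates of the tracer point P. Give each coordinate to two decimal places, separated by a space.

0.87 -0.43

A=(0,0), D=(6.00,0)
B = A + 3.00·(cos221°, sin221°) = (-2.2641, -1.9682)
|BD| = 8.4953
circle(B,10.00) ∩ circle(D,7.00): a=7.2493, h=6.8882
  candidates: C₊=(3.1921,6.4121) cross=58.517; C₋=(6.3838,-6.9895) cross=-58.517
  mode - wants cross < 0 → take C=(6.3838,-6.9895) (cross=-58.517)
ex = (C−B)/|BC| = (0.8648,-0.5021); ey = (0.5021,0.8648)
P = B + 1.94·ex + 2.90·ey = (0.8697,-0.4344)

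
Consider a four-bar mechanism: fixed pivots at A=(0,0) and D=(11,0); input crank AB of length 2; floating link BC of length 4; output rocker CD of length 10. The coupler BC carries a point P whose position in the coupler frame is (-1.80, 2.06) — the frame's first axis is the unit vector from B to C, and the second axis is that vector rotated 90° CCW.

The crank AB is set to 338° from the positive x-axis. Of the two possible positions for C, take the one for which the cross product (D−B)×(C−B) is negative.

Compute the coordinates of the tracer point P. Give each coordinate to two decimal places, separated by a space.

3.76 1.22

A=(0,0), D=(11.00,0)
B = A + 2.00·(cos338°, sin338°) = (1.8544, -0.7492)
|BD| = 9.1763
circle(B,4.00) ∩ circle(D,10.00): a=0.0111, h=4.0000
  candidates: C₊=(1.5389,3.2383) cross=36.705; C₋=(2.1920,-4.7349) cross=-36.705
  mode - wants cross < 0 → take C=(2.1920,-4.7349) (cross=-36.705)
ex = (C−B)/|BC| = (0.0844,-0.9964); ey = (0.9964,0.0844)
P = B + -1.80·ex + 2.06·ey = (3.7551,1.2183)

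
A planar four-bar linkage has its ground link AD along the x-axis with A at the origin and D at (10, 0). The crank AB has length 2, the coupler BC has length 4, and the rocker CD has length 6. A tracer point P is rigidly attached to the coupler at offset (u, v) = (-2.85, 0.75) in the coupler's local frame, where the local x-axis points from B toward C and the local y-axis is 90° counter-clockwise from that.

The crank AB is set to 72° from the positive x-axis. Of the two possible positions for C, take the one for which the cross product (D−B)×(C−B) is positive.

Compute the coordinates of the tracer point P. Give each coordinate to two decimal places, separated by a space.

-2.32 2.18

A=(0,0), D=(10.00,0)
B = A + 2.00·(cos72°, sin72°) = (0.6180, 1.9021)
|BD| = 9.5728
circle(B,4.00) ∩ circle(D,6.00): a=3.7418, h=1.4138
  candidates: C₊=(4.5662,2.5443) cross=13.534; C₋=(4.0043,-0.2270) cross=-13.534
  mode + wants cross > 0 → take C=(4.5662,2.5443) (cross=13.534)
ex = (C−B)/|BC| = (0.9870,0.1605); ey = (-0.1605,0.9870)
P = B + -2.85·ex + 0.75·ey = (-2.3154,2.1849)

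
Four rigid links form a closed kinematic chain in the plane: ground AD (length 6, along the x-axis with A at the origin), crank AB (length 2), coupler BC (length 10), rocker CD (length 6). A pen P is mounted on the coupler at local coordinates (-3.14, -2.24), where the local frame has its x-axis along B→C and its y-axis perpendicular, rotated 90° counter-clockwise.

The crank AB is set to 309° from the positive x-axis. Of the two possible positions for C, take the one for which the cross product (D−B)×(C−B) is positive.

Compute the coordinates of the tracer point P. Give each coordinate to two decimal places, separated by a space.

0.63 -5.36

A=(0,0), D=(6.00,0)
B = A + 2.00·(cos309°, sin309°) = (1.2586, -1.5543)
|BD| = 4.9896
circle(B,10.00) ∩ circle(D,6.00): a=8.9081, h=4.5437
  candidates: C₊=(8.3081,5.5383) cross=22.671; C₋=(11.1389,-3.0970) cross=-22.671
  mode + wants cross > 0 → take C=(8.3081,5.5383) (cross=22.671)
ex = (C−B)/|BC| = (0.7050,0.7093); ey = (-0.7093,0.7050)
P = B + -3.14·ex + -2.24·ey = (0.6338,-5.3604)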